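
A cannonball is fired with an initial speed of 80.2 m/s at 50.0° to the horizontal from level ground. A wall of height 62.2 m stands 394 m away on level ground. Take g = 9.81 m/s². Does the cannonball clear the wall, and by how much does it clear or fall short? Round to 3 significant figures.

Yes — it clears the wall by 121 m.

v_x = 80.2 cos 50.0° = 51.55 m/s; v_y0 = 80.2 sin 50.0° = 61.44 m/s.
Time to reach the wall: t = 394 / 51.55 = 7.643 s.
Height at that point: y = 61.44×7.643 − 4.905×7.643² = 183.1 m.
That is 183.1 − 62.2 = 121 m above the top of the wall, so the cannonball clears it.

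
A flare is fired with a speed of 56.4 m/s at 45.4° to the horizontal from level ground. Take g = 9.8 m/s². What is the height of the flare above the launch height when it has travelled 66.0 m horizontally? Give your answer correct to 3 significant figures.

v_x = 56.4 cos 45.4° = 39.60 m/s, v_y0 = 56.4 sin 45.4° = 40.16 m/s.
Time to reach x = 66.0 m: t = x / v_x = 66.0 / 39.60 = 1.667 s.
y = v_y0 t − ½ g t² = 40.16×1.667 − 4.900×1.667² = 53.3 m.

53.3 m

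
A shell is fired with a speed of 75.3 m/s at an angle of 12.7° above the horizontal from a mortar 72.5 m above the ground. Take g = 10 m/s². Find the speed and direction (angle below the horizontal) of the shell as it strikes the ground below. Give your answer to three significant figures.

84.4 m/s at 29.5° below the horizontal

v_x = 75.3 cos 12.7° = 73.46 m/s (constant).
|v_y| at impact = √((16.55)² + 2×10×72.5) = 41.52 m/s.
Speed = √(73.46² + 41.52²) = 84.4 m/s; angle = arctan(41.52/73.46) = 29.5° below horizontal.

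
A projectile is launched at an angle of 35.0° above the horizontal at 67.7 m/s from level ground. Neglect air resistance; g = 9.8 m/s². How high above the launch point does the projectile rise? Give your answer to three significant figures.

Vertical component of launch velocity: v_y = 67.7 sin 35.0° = 38.83 m/s.
At the highest point the vertical velocity is zero, so v_y² = 2 g h_max.
h_max = (38.83)² / (2 × 9.8) = 1508 / 19.60 = 76.9 m.

76.9 m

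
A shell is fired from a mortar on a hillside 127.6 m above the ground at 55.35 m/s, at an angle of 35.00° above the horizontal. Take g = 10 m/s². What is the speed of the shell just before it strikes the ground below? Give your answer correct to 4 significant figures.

74.94 m/s

v_x = 55.35 cos 35.00° = 45.340 m/s is unchanged throughout.
For the vertical component, v_y² = v_y0² + 2 g h = (31.747)² + 2×10×127.6 = 3559.9, so |v_y| = 59.665 m/s.
Impact speed = √(v_x² + v_y²) = √(2055.7 + 3559.9) = 74.94 m/s.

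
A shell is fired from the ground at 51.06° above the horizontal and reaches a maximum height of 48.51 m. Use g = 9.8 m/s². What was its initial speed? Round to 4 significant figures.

At maximum height v_y = 0, so (v₀ sin θ)² = 2 g H.
v₀ sin 51.06° = √(2 × 9.8 × 48.51) = 30.835 m/s.
v₀ = 30.835 / sin 51.06° = 30.835 / 0.7778 = 39.64 m/s.

39.64 m/s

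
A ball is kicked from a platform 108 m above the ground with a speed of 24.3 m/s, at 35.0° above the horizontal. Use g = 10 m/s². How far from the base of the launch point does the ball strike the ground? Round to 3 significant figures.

124 m

Components: v_x = 24.3 cos 35.0° = 19.91 m/s, v_y = 24.3 sin 35.0° = 13.94 m/s.
Vertical: 0 = 108 + 13.94 t − ½(10) t² ⇒ 5.000 t² − 13.94 t − 108 = 0.
t = [13.94 + √(194.3 + 2160)] / 10.00 = 6.246 s.
Horizontal: R = v_x · t = 19.91 × 6.246 = 124 m.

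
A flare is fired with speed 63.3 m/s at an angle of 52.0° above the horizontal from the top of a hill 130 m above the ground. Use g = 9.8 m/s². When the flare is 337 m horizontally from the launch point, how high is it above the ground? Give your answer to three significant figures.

195 m

v_x = 63.3 cos 52.0° = 38.97 m/s, v_y0 = 63.3 sin 52.0° = 49.88 m/s.
Time to reach x = 337 m: t = x / v_x = 337 / 38.97 = 8.648 s.
y = 130 + v_y0 t − ½ g t² = 130 + 49.88×8.648 − 4.900×8.648² = 195 m.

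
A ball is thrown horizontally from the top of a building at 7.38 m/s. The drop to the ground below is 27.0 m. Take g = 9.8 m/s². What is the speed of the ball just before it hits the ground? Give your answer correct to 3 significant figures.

Fall time: t = √(2 × 27.0 / 9.8) = 2.347 s.
At impact: v_x = 7.38 m/s (unchanged), v_y = g t = 9.8 × 2.347 = 23.00 m/s.
Speed = √(v_x² + v_y²) = √(54.46 + 529.0) = 24.2 m/s.

24.2 m/s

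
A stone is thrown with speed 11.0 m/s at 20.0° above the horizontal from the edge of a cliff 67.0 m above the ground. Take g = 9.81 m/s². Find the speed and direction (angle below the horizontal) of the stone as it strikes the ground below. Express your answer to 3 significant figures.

v_x = 11.0 cos 20.0° = 10.34 m/s (constant).
|v_y| at impact = √((3.762)² + 2×9.81×67.0) = 36.45 m/s.
Speed = √(10.34² + 36.45²) = 37.9 m/s; angle = arctan(36.45/10.34) = 74.2° below horizontal.

37.9 m/s at 74.2° below the horizontal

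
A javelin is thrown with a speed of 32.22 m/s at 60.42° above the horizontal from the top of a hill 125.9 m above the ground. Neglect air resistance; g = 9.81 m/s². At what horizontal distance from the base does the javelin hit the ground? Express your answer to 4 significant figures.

137.9 m

Components: v_x = 32.22 cos 60.42° = 15.905 m/s, v_y = 32.22 sin 60.42° = 28.021 m/s.
Vertical: 0 = 125.9 + 28.021 t − ½(9.81) t² ⇒ 4.905 t² − 28.021 t − 125.9 = 0.
t = [28.021 + √(785.18 + 2470.2)] / 9.810 = 8.6725 s.
Horizontal: R = v_x · t = 15.905 × 8.6725 = 137.9 m.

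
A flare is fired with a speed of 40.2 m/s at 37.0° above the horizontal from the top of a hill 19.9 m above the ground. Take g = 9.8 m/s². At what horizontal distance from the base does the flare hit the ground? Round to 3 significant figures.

Components: v_x = 40.2 cos 37.0° = 32.11 m/s, v_y = 40.2 sin 37.0° = 24.19 m/s.
Vertical: 0 = 19.9 + 24.19 t − ½(9.8) t² ⇒ 4.900 t² − 24.19 t − 19.9 = 0.
t = [24.19 + √(585.2 + 390.0)] / 9.800 = 5.655 s.
Horizontal: R = v_x · t = 32.11 × 5.655 = 182 m.

182 m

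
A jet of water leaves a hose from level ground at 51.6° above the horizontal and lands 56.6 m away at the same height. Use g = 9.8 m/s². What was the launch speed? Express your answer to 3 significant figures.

23.9 m/s

On level ground, R = v₀² sin(2θ) / g, so v₀ = √(R g / sin 2θ).
sin(2 × 51.6°) = 0.9736.
v₀ = √(56.6 × 9.8 / 0.9736) = √569.7 = 23.9 m/s.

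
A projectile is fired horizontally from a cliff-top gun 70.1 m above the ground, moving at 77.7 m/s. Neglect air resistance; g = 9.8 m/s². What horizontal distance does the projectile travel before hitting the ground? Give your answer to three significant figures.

294 m

Initial vertical velocity is zero, so the fall time comes from h = ½ g t²: t = √(2 × 70.1 / 9.8) = 3.782 s.
Horizontal motion is uniform at 77.7 m/s, so x = 77.7 × 3.782 = 294 m.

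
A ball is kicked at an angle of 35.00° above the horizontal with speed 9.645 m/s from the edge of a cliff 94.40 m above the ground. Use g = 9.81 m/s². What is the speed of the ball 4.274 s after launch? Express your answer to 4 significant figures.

37.24 m/s

v_x = 9.645 cos 35.00° = 7.9007 m/s (constant).
v_y(t) = 9.645 sin 35.00° − g t = 5.5321 − 9.81 × 4.274 = -36.396 m/s.
Speed = √(v_x² + v_y²) = √(62.421 + 1324.7) = 37.24 m/s.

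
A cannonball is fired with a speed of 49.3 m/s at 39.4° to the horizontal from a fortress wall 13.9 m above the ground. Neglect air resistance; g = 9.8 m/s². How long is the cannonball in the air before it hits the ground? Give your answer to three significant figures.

Vertical component: v_y = 49.3 sin 39.4° = 31.29 m/s.
Taking up as positive with launch at y = 13.9 m, landing at y = 0: 0 = 13.9 + 31.29 t − ½(9.8) t².
Solving 4.900 t² − 31.29 t − 13.9 = 0 gives t = [31.29 + √(31.29² + 4·4.900·13.9)] / 9.800 = 6.80 s.

6.80 s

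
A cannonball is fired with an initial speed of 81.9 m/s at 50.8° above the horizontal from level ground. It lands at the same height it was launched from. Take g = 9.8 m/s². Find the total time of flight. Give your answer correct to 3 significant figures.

Vertical component: v_y = 81.9 sin 50.8° = 63.47 m/s.
For a projectile landing at launch height, time of flight is t = 2 v_y / g = 2 × 63.47 / 9.8 = 13.0 s.

13.0 s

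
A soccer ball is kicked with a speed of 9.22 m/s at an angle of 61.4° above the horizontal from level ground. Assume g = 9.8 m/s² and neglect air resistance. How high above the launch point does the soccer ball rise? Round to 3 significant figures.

Vertical component of launch velocity: v_y = 9.22 sin 61.4° = 8.095 m/s.
At the highest point the vertical velocity is zero, so v_y² = 2 g h_max.
h_max = (8.095)² / (2 × 9.8) = 65.53 / 19.60 = 3.34 m.

3.34 m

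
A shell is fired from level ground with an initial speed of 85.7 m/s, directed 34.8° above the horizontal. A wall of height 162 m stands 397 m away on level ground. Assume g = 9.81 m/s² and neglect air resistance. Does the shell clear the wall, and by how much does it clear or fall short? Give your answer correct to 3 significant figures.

No — it falls 42.2 m short of clearing the wall.

v_x = 85.7 cos 34.8° = 70.37 m/s; v_y0 = 85.7 sin 34.8° = 48.91 m/s.
Time to reach the wall: t = 397 / 70.37 = 5.642 s.
Height at that point: y = 48.91×5.642 − 4.905×5.642² = 119.8 m.
That is 162 − 119.8 = 42.2 m below the top of the wall, so the shell does not clear it.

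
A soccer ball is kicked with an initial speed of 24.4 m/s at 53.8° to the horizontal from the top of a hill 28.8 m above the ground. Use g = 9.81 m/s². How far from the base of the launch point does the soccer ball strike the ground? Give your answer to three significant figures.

74.3 m

Components: v_x = 24.4 cos 53.8° = 14.41 m/s, v_y = 24.4 sin 53.8° = 19.69 m/s.
Vertical: 0 = 28.8 + 19.69 t − ½(9.81) t² ⇒ 4.905 t² − 19.69 t − 28.8 = 0.
t = [19.69 + √(387.7 + 565.1)] / 9.810 = 5.154 s.
Horizontal: R = v_x · t = 14.41 × 5.154 = 74.3 m.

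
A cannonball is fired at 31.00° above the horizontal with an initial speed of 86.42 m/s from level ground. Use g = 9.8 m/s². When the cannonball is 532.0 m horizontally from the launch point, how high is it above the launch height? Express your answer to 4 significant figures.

66.93 m

v_x = 86.42 cos 31.00° = 74.076 m/s, v_y0 = 86.42 sin 31.00° = 44.510 m/s.
Time to reach x = 532.0 m: t = x / v_x = 532.0 / 74.076 = 7.1818 s.
y = v_y0 t − ½ g t² = 44.510×7.1818 − 4.900×7.1818² = 66.93 m.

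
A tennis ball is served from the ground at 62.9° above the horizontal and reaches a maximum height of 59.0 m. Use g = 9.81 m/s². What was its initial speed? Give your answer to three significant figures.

At maximum height v_y = 0, so (v₀ sin θ)² = 2 g H.
v₀ sin 62.9° = √(2 × 9.81 × 59.0) = 34.02 m/s.
v₀ = 34.02 / sin 62.9° = 34.02 / 0.8902 = 38.2 m/s.

38.2 m/s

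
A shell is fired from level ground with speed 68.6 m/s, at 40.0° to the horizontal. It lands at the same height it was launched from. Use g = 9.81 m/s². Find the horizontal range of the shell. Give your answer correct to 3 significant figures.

472 m

For level ground, R = v₀² sin(2θ) / g.
sin(2 × 40.0°) = sin 80.00° = 0.9848.
R = (68.6)² × 0.9848 / 9.81 = 472 m.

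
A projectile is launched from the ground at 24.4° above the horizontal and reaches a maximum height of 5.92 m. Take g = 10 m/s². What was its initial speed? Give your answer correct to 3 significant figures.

At maximum height v_y = 0, so (v₀ sin θ)² = 2 g H.
v₀ sin 24.4° = √(2 × 10 × 5.92) = 10.88 m/s.
v₀ = 10.88 / sin 24.4° = 10.88 / 0.4131 = 26.3 m/s.

26.3 m/s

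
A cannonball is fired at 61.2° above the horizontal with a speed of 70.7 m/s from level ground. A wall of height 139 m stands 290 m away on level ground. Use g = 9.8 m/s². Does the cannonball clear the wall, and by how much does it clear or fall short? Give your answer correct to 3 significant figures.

v_x = 70.7 cos 61.2° = 34.06 m/s; v_y0 = 70.7 sin 61.2° = 61.95 m/s.
Time to reach the wall: t = 290 / 34.06 = 8.514 s.
Height at that point: y = 61.95×8.514 − 4.900×8.514² = 172.3 m.
That is 172.3 − 139 = 33.3 m above the top of the wall, so the cannonball clears it.

Yes — it clears the wall by 33.3 m.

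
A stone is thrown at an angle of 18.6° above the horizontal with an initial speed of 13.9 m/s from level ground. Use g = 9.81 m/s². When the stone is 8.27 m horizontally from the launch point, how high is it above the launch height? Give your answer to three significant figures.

0.850 m

v_x = 13.9 cos 18.6° = 13.17 m/s, v_y0 = 13.9 sin 18.6° = 4.434 m/s.
Time to reach x = 8.27 m: t = x / v_x = 8.27 / 13.17 = 0.6279 s.
y = v_y0 t − ½ g t² = 4.434×0.6279 − 4.905×0.6279² = 0.850 m.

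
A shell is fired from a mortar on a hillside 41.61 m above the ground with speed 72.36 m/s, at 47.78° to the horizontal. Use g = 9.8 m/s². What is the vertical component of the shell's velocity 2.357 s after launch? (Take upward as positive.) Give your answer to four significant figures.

Initial vertical component: v_y0 = 72.36 sin 47.78° = 53.588 m/s.
v_y(t) = v_y0 − g t = 53.588 − 9.8 × 2.357 = 30.49 m/s.

30.49 m/s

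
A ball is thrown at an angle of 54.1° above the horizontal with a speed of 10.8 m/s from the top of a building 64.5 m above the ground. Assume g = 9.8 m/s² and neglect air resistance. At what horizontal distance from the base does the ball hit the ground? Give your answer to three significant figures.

29.3 m

Components: v_x = 10.8 cos 54.1° = 6.333 m/s, v_y = 10.8 sin 54.1° = 8.748 m/s.
Vertical: 0 = 64.5 + 8.748 t − ½(9.8) t² ⇒ 4.900 t² − 8.748 t − 64.5 = 0.
t = [8.748 + √(76.53 + 1264)] / 9.800 = 4.629 s.
Horizontal: R = v_x · t = 6.333 × 4.629 = 29.3 m.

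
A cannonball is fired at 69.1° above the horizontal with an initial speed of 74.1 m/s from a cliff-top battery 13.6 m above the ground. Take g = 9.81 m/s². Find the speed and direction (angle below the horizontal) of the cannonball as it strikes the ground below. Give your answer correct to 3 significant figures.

v_x = 74.1 cos 69.1° = 26.43 m/s (constant).
|v_y| at impact = √((69.22)² + 2×9.81×13.6) = 71.12 m/s.
Speed = √(26.43² + 71.12²) = 75.9 m/s; angle = arctan(71.12/26.43) = 69.6° below horizontal.

75.9 m/s at 69.6° below the horizontal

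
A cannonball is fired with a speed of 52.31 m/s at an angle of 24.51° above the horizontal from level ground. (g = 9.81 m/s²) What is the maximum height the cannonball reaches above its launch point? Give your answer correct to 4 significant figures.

24.00 m

Vertical component of launch velocity: v_y = 52.31 sin 24.51° = 21.701 m/s.
At the highest point the vertical velocity is zero, so v_y² = 2 g h_max.
h_max = (21.701)² / (2 × 9.81) = 470.93 / 19.62 = 24.00 m.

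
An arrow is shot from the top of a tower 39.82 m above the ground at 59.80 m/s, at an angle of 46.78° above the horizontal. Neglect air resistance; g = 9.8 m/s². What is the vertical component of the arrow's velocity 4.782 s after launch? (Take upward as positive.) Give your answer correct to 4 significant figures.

-3.286 m/s

Initial vertical component: v_y0 = 59.80 sin 46.78° = 43.578 m/s.
v_y(t) = v_y0 − g t = 43.578 − 9.8 × 4.782 = -3.286 m/s.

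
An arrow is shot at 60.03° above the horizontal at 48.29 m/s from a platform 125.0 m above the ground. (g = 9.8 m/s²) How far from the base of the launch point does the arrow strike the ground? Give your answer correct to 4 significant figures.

Components: v_x = 48.29 cos 60.03° = 24.123 m/s, v_y = 48.29 sin 60.03° = 41.833 m/s.
Vertical: 0 = 125.0 + 41.833 t − ½(9.8) t² ⇒ 4.900 t² − 41.833 t − 125.0 = 0.
t = [41.833 + √(1750.0 + 2450.0)] / 9.800 = 10.882 s.
Horizontal: R = v_x · t = 24.123 × 10.882 = 262.5 m.

262.5 m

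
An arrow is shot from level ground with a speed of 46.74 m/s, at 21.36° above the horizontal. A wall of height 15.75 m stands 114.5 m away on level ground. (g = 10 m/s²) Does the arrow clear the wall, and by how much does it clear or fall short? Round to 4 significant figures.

No — it falls 5.565 m short of clearing the wall.

v_x = 46.74 cos 21.36° = 43.529 m/s; v_y0 = 46.74 sin 21.36° = 17.024 m/s.
Time to reach the wall: t = 114.5 / 43.529 = 2.6304 s.
Height at that point: y = 17.024×2.6304 − 5.000×2.6304² = 10.185 m.
That is 15.75 − 10.185 = 5.565 m below the top of the wall, so the arrow does not clear it.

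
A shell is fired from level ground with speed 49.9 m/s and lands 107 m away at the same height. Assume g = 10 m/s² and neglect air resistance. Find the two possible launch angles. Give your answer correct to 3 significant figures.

Level-ground range: R = v₀² sin(2θ)/g ⇒ sin 2θ = R g / v₀² = 107×10/49.9² = 0.4297.
2θ = arcsin(0.4297) = 25.45° or 180° − 25.45° = 154.55°.
So θ = 12.7° or θ = 77.3°.

12.7° and 77.3°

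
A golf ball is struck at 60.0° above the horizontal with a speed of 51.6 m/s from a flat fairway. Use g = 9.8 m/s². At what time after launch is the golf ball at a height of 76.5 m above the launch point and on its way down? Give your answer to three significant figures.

v_y0 = 51.6 sin 60.0° = 44.69 m/s.
Set y = v_y0 t − ½ g t² = 76.5: 4.900 t² − 44.69 t + 76.5 = 0.
t = [44.69 ± √(1997 − 1499)] / 9.8 = (44.69 ± 22.32) / 9.8, giving t = 2.28 s or t = 6.84 s.
On the way down corresponds to the larger root: t = 6.84 s.

6.84 s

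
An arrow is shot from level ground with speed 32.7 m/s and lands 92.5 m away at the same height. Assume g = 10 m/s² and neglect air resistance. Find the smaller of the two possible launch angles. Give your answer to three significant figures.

Level-ground range: R = v₀² sin(2θ)/g ⇒ sin 2θ = R g / v₀² = 92.5×10/32.7² = 0.8651.
2θ = arcsin(0.8651) = 59.89° or 180° − 59.89° = 120.11°.
So θ = 29.9° or θ = 60.1°.

29.9°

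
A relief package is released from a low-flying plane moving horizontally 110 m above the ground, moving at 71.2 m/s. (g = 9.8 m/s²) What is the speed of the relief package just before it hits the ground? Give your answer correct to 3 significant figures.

Fall time: t = √(2 × 110 / 9.8) = 4.738 s.
At impact: v_x = 71.2 m/s (unchanged), v_y = g t = 9.8 × 4.738 = 46.43 m/s.
Speed = √(v_x² + v_y²) = √(5069 + 2156) = 85.0 m/s.

85.0 m/s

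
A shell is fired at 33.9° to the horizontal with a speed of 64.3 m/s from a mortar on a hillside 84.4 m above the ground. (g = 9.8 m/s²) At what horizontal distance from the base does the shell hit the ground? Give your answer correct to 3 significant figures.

491 m

Components: v_x = 64.3 cos 33.9° = 53.37 m/s, v_y = 64.3 sin 33.9° = 35.86 m/s.
Vertical: 0 = 84.4 + 35.86 t − ½(9.8) t² ⇒ 4.900 t² − 35.86 t − 84.4 = 0.
t = [35.86 + √(1286 + 1654)] / 9.800 = 9.192 s.
Horizontal: R = v_x · t = 53.37 × 9.192 = 491 m.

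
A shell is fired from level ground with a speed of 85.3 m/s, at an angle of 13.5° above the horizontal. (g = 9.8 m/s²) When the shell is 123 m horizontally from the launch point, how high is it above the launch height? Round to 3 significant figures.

v_x = 85.3 cos 13.5° = 82.94 m/s, v_y0 = 85.3 sin 13.5° = 19.91 m/s.
Time to reach x = 123 m: t = x / v_x = 123 / 82.94 = 1.483 s.
y = v_y0 t − ½ g t² = 19.91×1.483 − 4.900×1.483² = 18.8 m.

18.8 m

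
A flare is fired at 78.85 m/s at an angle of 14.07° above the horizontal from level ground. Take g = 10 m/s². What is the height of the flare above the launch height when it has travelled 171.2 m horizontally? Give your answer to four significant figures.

v_x = 78.85 cos 14.07° = 76.484 m/s, v_y0 = 78.85 sin 14.07° = 19.169 m/s.
Time to reach x = 171.2 m: t = x / v_x = 171.2 / 76.484 = 2.2384 s.
y = v_y0 t − ½ g t² = 19.169×2.2384 − 5.000×2.2384² = 17.86 m.

17.86 m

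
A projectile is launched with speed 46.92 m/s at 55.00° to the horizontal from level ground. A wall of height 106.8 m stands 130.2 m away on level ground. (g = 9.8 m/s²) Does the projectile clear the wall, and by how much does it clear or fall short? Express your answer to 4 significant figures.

No — it falls 35.54 m short of clearing the wall.

v_x = 46.92 cos 55.00° = 26.912 m/s; v_y0 = 46.92 sin 55.00° = 38.435 m/s.
Time to reach the wall: t = 130.2 / 26.912 = 4.8380 s.
Height at that point: y = 38.435×4.8380 − 4.900×4.8380² = 71.258 m.
That is 106.8 − 71.258 = 35.54 m below the top of the wall, so the projectile does not clear it.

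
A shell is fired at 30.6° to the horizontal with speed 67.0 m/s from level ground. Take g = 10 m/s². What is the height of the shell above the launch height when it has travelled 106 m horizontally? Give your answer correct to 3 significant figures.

45.8 m

v_x = 67.0 cos 30.6° = 57.67 m/s, v_y0 = 67.0 sin 30.6° = 34.11 m/s.
Time to reach x = 106 m: t = x / v_x = 106 / 57.67 = 1.838 s.
y = v_y0 t − ½ g t² = 34.11×1.838 − 5.000×1.838² = 45.8 m.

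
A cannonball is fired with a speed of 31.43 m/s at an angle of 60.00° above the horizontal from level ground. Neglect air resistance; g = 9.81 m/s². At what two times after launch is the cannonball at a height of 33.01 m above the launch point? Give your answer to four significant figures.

1.790 s and 3.759 s

v_y0 = 31.43 sin 60.00° = 27.219 m/s.
Set y = v_y0 t − ½ g t² = 33.01: 4.905 t² − 27.219 t + 33.01 = 0.
t = [27.219 ± √(740.87 − 647.66)] / 9.81 = (27.219 ± 9.6545) / 9.81, giving t = 1.790 s or t = 3.759 s.
So the cannonball is at 33.01 m at t = 1.790 s (rising) and t = 3.759 s (falling).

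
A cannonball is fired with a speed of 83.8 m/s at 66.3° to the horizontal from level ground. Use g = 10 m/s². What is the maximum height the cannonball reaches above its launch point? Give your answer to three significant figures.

Vertical component of launch velocity: v_y = 83.8 sin 66.3° = 76.73 m/s.
At the highest point the vertical velocity is zero, so v_y² = 2 g h_max.
h_max = (76.73)² / (2 × 10) = 5887 / 20.00 = 294 m.

294 m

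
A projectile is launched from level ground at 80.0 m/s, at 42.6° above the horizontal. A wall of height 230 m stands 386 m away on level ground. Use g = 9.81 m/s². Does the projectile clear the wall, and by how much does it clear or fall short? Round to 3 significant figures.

No — it falls 85.8 m short of clearing the wall.

v_x = 80.0 cos 42.6° = 58.89 m/s; v_y0 = 80.0 sin 42.6° = 54.15 m/s.
Time to reach the wall: t = 386 / 58.89 = 6.555 s.
Height at that point: y = 54.15×6.555 − 4.905×6.555² = 144.2 m.
That is 230 − 144.2 = 85.8 m below the top of the wall, so the projectile does not clear it.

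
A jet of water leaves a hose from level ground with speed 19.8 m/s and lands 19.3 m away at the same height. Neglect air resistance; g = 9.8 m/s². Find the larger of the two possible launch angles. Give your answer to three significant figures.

75.6°

Level-ground range: R = v₀² sin(2θ)/g ⇒ sin 2θ = R g / v₀² = 19.3×9.8/19.8² = 0.4825.
2θ = arcsin(0.4825) = 28.85° or 180° − 28.85° = 151.15°.
So θ = 14.4° or θ = 75.6°.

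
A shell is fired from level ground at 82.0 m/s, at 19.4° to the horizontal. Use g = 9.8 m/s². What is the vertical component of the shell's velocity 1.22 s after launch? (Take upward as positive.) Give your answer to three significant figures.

Initial vertical component: v_y0 = 82.0 sin 19.4° = 27.24 m/s.
v_y(t) = v_y0 − g t = 27.24 − 9.8 × 1.22 = 15.3 m/s.

15.3 m/s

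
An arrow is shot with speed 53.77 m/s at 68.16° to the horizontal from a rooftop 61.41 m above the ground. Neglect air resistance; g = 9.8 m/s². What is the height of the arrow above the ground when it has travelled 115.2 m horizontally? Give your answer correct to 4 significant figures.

186.3 m

v_x = 53.77 cos 68.16° = 20.003 m/s, v_y0 = 53.77 sin 68.16° = 49.911 m/s.
Time to reach x = 115.2 m: t = x / v_x = 115.2 / 20.003 = 5.7591 s.
y = 61.41 + v_y0 t − ½ g t² = 61.41 + 49.911×5.7591 − 4.900×5.7591² = 186.3 m.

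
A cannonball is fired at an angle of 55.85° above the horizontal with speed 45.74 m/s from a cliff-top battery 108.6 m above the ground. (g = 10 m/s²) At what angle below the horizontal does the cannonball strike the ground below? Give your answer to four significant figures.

66.85°

v_x = 45.74 cos 55.85° = 25.677 m/s.
At impact |v_y| = √(v_y0² + 2 g h) = √(37.853² + 2×10×108.6) = 60.040 m/s.
Angle below horizontal = arctan(|v_y| / v_x) = arctan(60.040 / 25.677) = 66.85°.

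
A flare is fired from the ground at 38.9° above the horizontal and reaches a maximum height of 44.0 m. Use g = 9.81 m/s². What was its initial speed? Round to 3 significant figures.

46.8 m/s

At maximum height v_y = 0, so (v₀ sin θ)² = 2 g H.
v₀ sin 38.9° = √(2 × 9.81 × 44.0) = 29.38 m/s.
v₀ = 29.38 / sin 38.9° = 29.38 / 0.6280 = 46.8 m/s.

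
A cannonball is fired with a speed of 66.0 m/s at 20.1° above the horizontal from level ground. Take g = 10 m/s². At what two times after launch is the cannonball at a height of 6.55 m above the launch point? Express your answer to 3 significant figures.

v_y0 = 66.0 sin 20.1° = 22.68 m/s.
Set y = v_y0 t − ½ g t² = 6.55: 5.000 t² − 22.68 t + 6.55 = 0.
t = [22.68 ± √(514.4 − 131.0)] / 10 = (22.68 ± 19.58) / 10, giving t = 0.310 s or t = 4.23 s.
So the cannonball is at 6.55 m at t = 0.310 s (rising) and t = 4.23 s (falling).

0.310 s and 4.23 s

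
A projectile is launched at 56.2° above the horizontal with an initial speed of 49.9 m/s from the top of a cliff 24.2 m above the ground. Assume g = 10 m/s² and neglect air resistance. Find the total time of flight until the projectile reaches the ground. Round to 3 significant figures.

8.84 s

Vertical component: v_y = 49.9 sin 56.2° = 41.47 m/s.
Taking up as positive with launch at y = 24.2 m, landing at y = 0: 0 = 24.2 + 41.47 t − ½(10) t².
Solving 5.000 t² − 41.47 t − 24.2 = 0 gives t = [41.47 + √(41.47² + 4·5.000·24.2)] / 10.00 = 8.84 s.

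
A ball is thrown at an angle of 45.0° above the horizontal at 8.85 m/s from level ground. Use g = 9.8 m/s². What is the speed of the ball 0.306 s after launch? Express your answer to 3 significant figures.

v_x = 8.85 cos 45.0° = 6.258 m/s (constant).
v_y(t) = 8.85 sin 45.0° − g t = 6.258 − 9.8 × 0.306 = 3.259 m/s.
Speed = √(v_x² + v_y²) = √(39.16 + 10.62) = 7.06 m/s.

7.06 m/s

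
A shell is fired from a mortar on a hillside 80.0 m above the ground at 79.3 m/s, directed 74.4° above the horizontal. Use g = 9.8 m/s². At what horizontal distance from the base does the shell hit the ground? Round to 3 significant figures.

353 m

Components: v_x = 79.3 cos 74.4° = 21.33 m/s, v_y = 79.3 sin 74.4° = 76.38 m/s.
Vertical: 0 = 80.0 + 76.38 t − ½(9.8) t² ⇒ 4.900 t² − 76.38 t − 80.0 = 0.
t = [76.38 + √(5834 + 1568)] / 9.800 = 16.57 s.
Horizontal: R = v_x · t = 21.33 × 16.57 = 353 m.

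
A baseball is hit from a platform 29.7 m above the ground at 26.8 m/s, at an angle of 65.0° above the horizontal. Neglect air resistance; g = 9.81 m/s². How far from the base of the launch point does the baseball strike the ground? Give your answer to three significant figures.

Components: v_x = 26.8 cos 65.0° = 11.33 m/s, v_y = 26.8 sin 65.0° = 24.29 m/s.
Vertical: 0 = 29.7 + 24.29 t − ½(9.81) t² ⇒ 4.905 t² − 24.29 t − 29.7 = 0.
t = [24.29 + √(590.0 + 582.7)] / 9.810 = 5.967 s.
Horizontal: R = v_x · t = 11.33 × 5.967 = 67.6 m.

67.6 m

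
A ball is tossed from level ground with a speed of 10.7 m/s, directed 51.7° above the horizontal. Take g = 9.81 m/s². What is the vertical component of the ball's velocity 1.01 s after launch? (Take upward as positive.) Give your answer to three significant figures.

-1.51 m/s

Initial vertical component: v_y0 = 10.7 sin 51.7° = 8.397 m/s.
v_y(t) = v_y0 − g t = 8.397 − 9.81 × 1.01 = -1.51 m/s.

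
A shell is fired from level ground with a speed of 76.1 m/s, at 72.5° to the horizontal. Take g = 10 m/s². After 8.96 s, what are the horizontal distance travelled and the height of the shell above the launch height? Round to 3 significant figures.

x = 205 m, y = 249 m

v_x = 76.1 cos 72.5° = 22.88 m/s; v_y0 = 76.1 sin 72.5° = 72.58 m/s.
x = v_x t = 22.88 × 8.96 = 205 m.
y = v_y0 t − ½ g t² = 72.58×8.96 − 5.000×8.96² = 249 m.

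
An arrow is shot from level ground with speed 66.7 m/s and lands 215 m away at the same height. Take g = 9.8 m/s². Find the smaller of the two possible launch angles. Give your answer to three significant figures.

14.1°

Level-ground range: R = v₀² sin(2θ)/g ⇒ sin 2θ = R g / v₀² = 215×9.8/66.7² = 0.4736.
2θ = arcsin(0.4736) = 28.27° or 180° − 28.27° = 151.73°.
So θ = 14.1° or θ = 75.9°.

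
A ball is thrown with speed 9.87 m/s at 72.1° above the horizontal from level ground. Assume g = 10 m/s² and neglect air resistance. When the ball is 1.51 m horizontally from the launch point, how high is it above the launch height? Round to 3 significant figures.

3.44 m

v_x = 9.87 cos 72.1° = 3.034 m/s, v_y0 = 9.87 sin 72.1° = 9.392 m/s.
Time to reach x = 1.51 m: t = x / v_x = 1.51 / 3.034 = 0.4977 s.
y = v_y0 t − ½ g t² = 9.392×0.4977 − 5.000×0.4977² = 3.44 m.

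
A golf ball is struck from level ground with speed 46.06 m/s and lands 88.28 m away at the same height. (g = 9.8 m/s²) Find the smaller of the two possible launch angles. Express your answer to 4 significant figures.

12.03°

Level-ground range: R = v₀² sin(2θ)/g ⇒ sin 2θ = R g / v₀² = 88.28×9.8/46.06² = 0.4078.
2θ = arcsin(0.4078) = 24.067° or 180° − 24.067° = 155.933°.
So θ = 12.03° or θ = 77.97°.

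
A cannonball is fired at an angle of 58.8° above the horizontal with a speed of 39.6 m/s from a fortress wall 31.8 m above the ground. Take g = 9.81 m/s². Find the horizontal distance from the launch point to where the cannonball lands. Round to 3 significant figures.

Components: v_x = 39.6 cos 58.8° = 20.51 m/s, v_y = 39.6 sin 58.8° = 33.87 m/s.
Vertical: 0 = 31.8 + 33.87 t − ½(9.81) t² ⇒ 4.905 t² − 33.87 t − 31.8 = 0.
t = [33.87 + √(1147 + 623.9)] / 9.810 = 7.742 s.
Horizontal: R = v_x · t = 20.51 × 7.742 = 159 m.

159 m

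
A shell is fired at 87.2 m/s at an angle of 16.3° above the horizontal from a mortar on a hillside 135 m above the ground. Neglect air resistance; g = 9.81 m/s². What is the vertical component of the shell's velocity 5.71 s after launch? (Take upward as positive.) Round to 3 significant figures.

-31.5 m/s

Initial vertical component: v_y0 = 87.2 sin 16.3° = 24.47 m/s.
v_y(t) = v_y0 − g t = 24.47 − 9.81 × 5.71 = -31.5 m/s.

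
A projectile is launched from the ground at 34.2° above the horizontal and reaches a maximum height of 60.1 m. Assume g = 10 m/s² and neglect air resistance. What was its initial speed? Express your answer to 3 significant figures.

At maximum height v_y = 0, so (v₀ sin θ)² = 2 g H.
v₀ sin 34.2° = √(2 × 10 × 60.1) = 34.67 m/s.
v₀ = 34.67 / sin 34.2° = 34.67 / 0.5621 = 61.7 m/s.

61.7 m/s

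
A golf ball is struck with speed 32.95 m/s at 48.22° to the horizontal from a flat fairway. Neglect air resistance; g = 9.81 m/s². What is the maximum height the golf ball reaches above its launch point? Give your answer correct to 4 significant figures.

30.77 m

Vertical component of launch velocity: v_y = 32.95 sin 48.22° = 24.571 m/s.
At the highest point the vertical velocity is zero, so v_y² = 2 g h_max.
h_max = (24.571)² / (2 × 9.81) = 603.73 / 19.62 = 30.77 m.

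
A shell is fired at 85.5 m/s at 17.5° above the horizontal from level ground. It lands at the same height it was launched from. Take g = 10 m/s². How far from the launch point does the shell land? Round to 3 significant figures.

For level ground, R = v₀² sin(2θ) / g.
sin(2 × 17.5°) = sin 35.00° = 0.5736.
R = (85.5)² × 0.5736 / 10 = 419 m.

419 m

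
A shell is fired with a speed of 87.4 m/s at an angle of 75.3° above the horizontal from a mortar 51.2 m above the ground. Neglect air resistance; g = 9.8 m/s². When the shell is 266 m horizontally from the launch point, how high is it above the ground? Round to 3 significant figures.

360 m

v_x = 87.4 cos 75.3° = 22.18 m/s, v_y0 = 87.4 sin 75.3° = 84.54 m/s.
Time to reach x = 266 m: t = x / v_x = 266 / 22.18 = 11.99 s.
y = 51.2 + v_y0 t − ½ g t² = 51.2 + 84.54×11.99 − 4.900×11.99² = 360 m.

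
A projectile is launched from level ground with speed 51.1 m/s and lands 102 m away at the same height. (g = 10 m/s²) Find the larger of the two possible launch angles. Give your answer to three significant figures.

Level-ground range: R = v₀² sin(2θ)/g ⇒ sin 2θ = R g / v₀² = 102×10/51.1² = 0.3906.
2θ = arcsin(0.3906) = 22.99° or 180° − 22.99° = 157.01°.
So θ = 11.5° or θ = 78.5°.

78.5°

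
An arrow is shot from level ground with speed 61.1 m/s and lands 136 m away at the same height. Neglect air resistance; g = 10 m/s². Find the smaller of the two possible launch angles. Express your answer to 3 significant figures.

Level-ground range: R = v₀² sin(2θ)/g ⇒ sin 2θ = R g / v₀² = 136×10/61.1² = 0.3643.
2θ = arcsin(0.3643) = 21.36° or 180° − 21.36° = 158.64°.
So θ = 10.7° or θ = 79.3°.

10.7°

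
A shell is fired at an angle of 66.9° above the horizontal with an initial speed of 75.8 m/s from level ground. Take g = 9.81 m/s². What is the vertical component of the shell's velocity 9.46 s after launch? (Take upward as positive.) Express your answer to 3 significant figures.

-23.1 m/s

Initial vertical component: v_y0 = 75.8 sin 66.9° = 69.72 m/s.
v_y(t) = v_y0 − g t = 69.72 − 9.81 × 9.46 = -23.1 m/s.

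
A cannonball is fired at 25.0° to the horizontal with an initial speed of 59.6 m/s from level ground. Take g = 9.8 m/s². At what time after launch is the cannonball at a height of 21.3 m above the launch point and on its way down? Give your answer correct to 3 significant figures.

v_y0 = 59.6 sin 25.0° = 25.19 m/s.
Set y = v_y0 t − ½ g t² = 21.3: 4.900 t² − 25.19 t + 21.3 = 0.
t = [25.19 ± √(634.5 − 417.5)] / 9.8 = (25.19 ± 14.73) / 9.8, giving t = 1.07 s or t = 4.07 s.
On the way down corresponds to the larger root: t = 4.07 s.

4.07 s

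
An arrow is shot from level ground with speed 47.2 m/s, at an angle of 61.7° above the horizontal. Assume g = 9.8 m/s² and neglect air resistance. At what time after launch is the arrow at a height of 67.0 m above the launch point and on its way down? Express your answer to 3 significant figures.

6.32 s

v_y0 = 47.2 sin 61.7° = 41.56 m/s.
Set y = v_y0 t − ½ g t² = 67.0: 4.900 t² − 41.56 t + 67.0 = 0.
t = [41.56 ± √(1727 − 1313)] / 9.8 = (41.56 ± 20.35) / 9.8, giving t = 2.16 s or t = 6.32 s.
On the way down corresponds to the larger root: t = 6.32 s.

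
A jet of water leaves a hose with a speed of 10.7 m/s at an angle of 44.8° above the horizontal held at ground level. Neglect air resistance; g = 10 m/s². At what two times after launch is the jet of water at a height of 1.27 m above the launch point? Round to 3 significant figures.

v_y0 = 10.7 sin 44.8° = 7.540 m/s.
Set y = v_y0 t − ½ g t² = 1.27: 5.000 t² − 7.540 t + 1.27 = 0.
t = [7.540 ± √(56.85 − 25.40)] / 10 = (7.540 ± 5.608) / 10, giving t = 0.193 s or t = 1.31 s.
So the jet of water is at 1.27 m at t = 0.193 s (rising) and t = 1.31 s (falling).

0.193 s and 1.31 s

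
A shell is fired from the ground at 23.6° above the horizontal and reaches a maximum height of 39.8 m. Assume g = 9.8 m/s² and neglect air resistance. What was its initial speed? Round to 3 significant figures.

At maximum height v_y = 0, so (v₀ sin θ)² = 2 g H.
v₀ sin 23.6° = √(2 × 9.8 × 39.8) = 27.93 m/s.
v₀ = 27.93 / sin 23.6° = 27.93 / 0.4003 = 69.8 m/s.

69.8 m/s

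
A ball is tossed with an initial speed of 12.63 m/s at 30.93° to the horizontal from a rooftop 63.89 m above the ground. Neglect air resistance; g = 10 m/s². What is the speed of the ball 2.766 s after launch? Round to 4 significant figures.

v_x = 12.63 cos 30.93° = 10.834 m/s (constant).
v_y(t) = 12.63 sin 30.93° − g t = 6.4917 − 10 × 2.766 = -21.168 m/s.
Speed = √(v_x² + v_y²) = √(117.38 + 448.08) = 23.78 m/s.

23.78 m/s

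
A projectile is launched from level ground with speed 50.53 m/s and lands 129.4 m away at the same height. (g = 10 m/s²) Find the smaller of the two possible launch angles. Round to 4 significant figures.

15.23°

Level-ground range: R = v₀² sin(2θ)/g ⇒ sin 2θ = R g / v₀² = 129.4×10/50.53² = 0.5068.
2θ = arcsin(0.5068) = 30.451° or 180° − 30.451° = 149.549°.
So θ = 15.23° or θ = 74.77°.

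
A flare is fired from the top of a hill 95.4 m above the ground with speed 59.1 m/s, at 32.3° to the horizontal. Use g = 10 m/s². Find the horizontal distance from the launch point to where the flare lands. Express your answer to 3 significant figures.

427 m

Components: v_x = 59.1 cos 32.3° = 49.95 m/s, v_y = 59.1 sin 32.3° = 31.58 m/s.
Vertical: 0 = 95.4 + 31.58 t − ½(10) t² ⇒ 5.000 t² − 31.58 t − 95.4 = 0.
t = [31.58 + √(997.3 + 1908)] / 10.00 = 8.548 s.
Horizontal: R = v_x · t = 49.95 × 8.548 = 427 m.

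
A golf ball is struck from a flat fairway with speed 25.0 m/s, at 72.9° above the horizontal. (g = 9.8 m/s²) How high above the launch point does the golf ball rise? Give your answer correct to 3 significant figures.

29.1 m

Vertical component of launch velocity: v_y = 25.0 sin 72.9° = 23.89 m/s.
At the highest point the vertical velocity is zero, so v_y² = 2 g h_max.
h_max = (23.89)² / (2 × 9.8) = 570.7 / 19.60 = 29.1 m.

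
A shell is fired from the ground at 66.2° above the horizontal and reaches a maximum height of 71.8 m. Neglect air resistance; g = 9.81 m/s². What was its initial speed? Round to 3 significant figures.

At maximum height v_y = 0, so (v₀ sin θ)² = 2 g H.
v₀ sin 66.2° = √(2 × 9.81 × 71.8) = 37.53 m/s.
v₀ = 37.53 / sin 66.2° = 37.53 / 0.9150 = 41.0 m/s.

41.0 m/s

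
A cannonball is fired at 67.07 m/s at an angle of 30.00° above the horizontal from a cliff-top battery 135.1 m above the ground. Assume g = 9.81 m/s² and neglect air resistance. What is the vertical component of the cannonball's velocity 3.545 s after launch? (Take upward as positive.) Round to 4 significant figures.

-1.241 m/s

Initial vertical component: v_y0 = 67.07 sin 30.00° = 33.535 m/s.
v_y(t) = v_y0 − g t = 33.535 − 9.81 × 3.545 = -1.241 m/s.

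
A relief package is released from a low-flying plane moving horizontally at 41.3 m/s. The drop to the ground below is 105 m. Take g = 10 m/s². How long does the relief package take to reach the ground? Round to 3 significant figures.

The horizontal speed doesn't affect the fall. With v_y0 = 0, h = ½ g t².
t = √(2 × 105 / 10) = √21.00 = 4.58 s.

4.58 s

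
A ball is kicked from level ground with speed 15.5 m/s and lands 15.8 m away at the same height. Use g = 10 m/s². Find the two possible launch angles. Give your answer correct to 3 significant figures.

Level-ground range: R = v₀² sin(2θ)/g ⇒ sin 2θ = R g / v₀² = 15.8×10/15.5² = 0.6576.
2θ = arcsin(0.6576) = 41.12° or 180° − 41.12° = 138.88°.
So θ = 20.6° or θ = 69.4°.

20.6° and 69.4°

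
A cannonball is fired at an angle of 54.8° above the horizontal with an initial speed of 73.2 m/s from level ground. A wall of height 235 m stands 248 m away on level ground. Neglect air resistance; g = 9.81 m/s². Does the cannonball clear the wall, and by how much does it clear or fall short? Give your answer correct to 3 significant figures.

No — it falls 52.9 m short of clearing the wall.

v_x = 73.2 cos 54.8° = 42.19 m/s; v_y0 = 73.2 sin 54.8° = 59.82 m/s.
Time to reach the wall: t = 248 / 42.19 = 5.878 s.
Height at that point: y = 59.82×5.878 − 4.905×5.878² = 182.1 m.
That is 235 − 182.1 = 52.9 m below the top of the wall, so the cannonball does not clear it.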